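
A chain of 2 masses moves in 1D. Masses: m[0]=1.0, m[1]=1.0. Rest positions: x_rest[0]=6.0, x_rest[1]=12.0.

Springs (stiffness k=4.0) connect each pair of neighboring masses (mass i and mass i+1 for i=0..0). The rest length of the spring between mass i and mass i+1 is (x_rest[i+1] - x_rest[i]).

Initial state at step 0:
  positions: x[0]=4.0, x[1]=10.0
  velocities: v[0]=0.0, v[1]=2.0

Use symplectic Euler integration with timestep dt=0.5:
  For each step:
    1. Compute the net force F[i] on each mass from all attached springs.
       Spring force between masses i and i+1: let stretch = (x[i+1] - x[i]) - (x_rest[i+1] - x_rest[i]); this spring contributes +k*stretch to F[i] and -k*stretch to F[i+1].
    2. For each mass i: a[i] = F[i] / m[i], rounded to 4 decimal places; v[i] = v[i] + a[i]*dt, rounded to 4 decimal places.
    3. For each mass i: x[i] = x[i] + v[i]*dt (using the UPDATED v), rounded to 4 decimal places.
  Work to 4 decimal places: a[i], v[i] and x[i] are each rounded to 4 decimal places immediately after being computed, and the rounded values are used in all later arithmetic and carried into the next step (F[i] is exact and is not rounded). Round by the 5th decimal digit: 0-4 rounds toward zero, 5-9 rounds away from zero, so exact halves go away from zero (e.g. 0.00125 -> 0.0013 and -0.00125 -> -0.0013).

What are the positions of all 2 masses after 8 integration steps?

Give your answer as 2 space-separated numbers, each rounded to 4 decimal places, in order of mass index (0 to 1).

Answer: 8.0000 14.0000

Derivation:
Step 0: x=[4.0000 10.0000] v=[0.0000 2.0000]
Step 1: x=[4.0000 11.0000] v=[0.0000 2.0000]
Step 2: x=[5.0000 11.0000] v=[2.0000 0.0000]
Step 3: x=[6.0000 11.0000] v=[2.0000 0.0000]
Step 4: x=[6.0000 12.0000] v=[0.0000 2.0000]
Step 5: x=[6.0000 13.0000] v=[0.0000 2.0000]
Step 6: x=[7.0000 13.0000] v=[2.0000 0.0000]
Step 7: x=[8.0000 13.0000] v=[2.0000 0.0000]
Step 8: x=[8.0000 14.0000] v=[0.0000 2.0000]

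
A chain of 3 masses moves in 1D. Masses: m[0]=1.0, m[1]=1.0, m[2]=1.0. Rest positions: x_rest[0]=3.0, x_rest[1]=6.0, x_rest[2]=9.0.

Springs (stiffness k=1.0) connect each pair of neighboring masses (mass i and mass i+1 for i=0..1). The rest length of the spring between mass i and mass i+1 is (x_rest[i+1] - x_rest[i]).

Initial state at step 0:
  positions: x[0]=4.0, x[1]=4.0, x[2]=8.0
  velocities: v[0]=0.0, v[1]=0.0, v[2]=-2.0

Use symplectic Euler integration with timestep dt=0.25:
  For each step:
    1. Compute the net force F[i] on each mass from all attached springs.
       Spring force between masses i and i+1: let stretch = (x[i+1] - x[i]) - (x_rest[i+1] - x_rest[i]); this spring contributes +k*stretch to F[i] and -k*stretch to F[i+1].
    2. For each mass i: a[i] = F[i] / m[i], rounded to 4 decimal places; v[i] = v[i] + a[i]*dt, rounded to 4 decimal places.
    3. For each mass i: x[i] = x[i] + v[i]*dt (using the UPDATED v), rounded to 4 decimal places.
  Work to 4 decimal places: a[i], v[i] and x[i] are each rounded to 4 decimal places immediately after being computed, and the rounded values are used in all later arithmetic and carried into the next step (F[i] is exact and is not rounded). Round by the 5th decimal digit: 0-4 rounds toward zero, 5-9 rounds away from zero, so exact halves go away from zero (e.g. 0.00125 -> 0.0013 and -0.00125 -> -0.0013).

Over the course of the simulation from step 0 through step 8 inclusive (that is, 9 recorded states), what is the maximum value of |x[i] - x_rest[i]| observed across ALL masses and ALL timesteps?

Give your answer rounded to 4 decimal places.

Step 0: x=[4.0000 4.0000 8.0000] v=[0.0000 0.0000 -2.0000]
Step 1: x=[3.8125 4.2500 7.4375] v=[-0.7500 1.0000 -2.2500]
Step 2: x=[3.4649 4.6719 6.8633] v=[-1.3906 1.6875 -2.2969]
Step 3: x=[3.0052 5.1553 6.3396] v=[-1.8389 1.9336 -2.0948]
Step 4: x=[2.4924 5.5784 5.9294] v=[-2.0514 1.6922 -1.6409]
Step 5: x=[1.9849 5.8305 5.6847] v=[-2.0299 1.0085 -0.9787]
Step 6: x=[1.5303 5.8332 5.6366] v=[-1.8185 0.0107 -0.1923]
Step 7: x=[1.1571 5.5547 5.7883] v=[-1.4928 -1.1142 0.6069]
Step 8: x=[0.8713 5.0159 6.1129] v=[-1.1434 -2.1552 1.2985]
Max displacement = 3.3634

Answer: 3.3634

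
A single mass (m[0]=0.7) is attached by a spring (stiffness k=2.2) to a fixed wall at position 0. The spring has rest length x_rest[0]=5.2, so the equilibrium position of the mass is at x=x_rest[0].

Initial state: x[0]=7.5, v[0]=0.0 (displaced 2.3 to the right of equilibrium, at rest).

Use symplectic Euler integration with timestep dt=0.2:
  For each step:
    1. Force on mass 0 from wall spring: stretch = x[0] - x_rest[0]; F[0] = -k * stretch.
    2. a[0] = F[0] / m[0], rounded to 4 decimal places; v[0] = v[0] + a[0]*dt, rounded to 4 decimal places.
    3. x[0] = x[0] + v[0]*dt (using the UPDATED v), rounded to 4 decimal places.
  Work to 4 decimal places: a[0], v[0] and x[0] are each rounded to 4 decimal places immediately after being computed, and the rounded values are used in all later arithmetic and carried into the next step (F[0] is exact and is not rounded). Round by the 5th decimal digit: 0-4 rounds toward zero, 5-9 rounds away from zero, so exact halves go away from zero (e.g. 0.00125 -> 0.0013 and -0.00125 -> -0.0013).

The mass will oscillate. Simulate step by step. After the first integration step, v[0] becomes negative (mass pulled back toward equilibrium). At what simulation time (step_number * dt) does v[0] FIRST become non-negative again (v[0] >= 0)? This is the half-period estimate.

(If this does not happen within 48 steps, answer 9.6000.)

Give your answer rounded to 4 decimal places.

Answer: 1.8000

Derivation:
Step 0: x=[7.5000] v=[0.0000]
Step 1: x=[7.2109] v=[-1.4457]
Step 2: x=[6.6690] v=[-2.7097]
Step 3: x=[5.9424] v=[-3.6331]
Step 4: x=[5.1224] v=[-4.0998]
Step 5: x=[4.3122] v=[-4.0510]
Step 6: x=[3.6136] v=[-3.4930]
Step 7: x=[3.1144] v=[-2.4958]
Step 8: x=[2.8774] v=[-1.1849]
Step 9: x=[2.9324] v=[0.2750]
First v>=0 after going negative at step 9, time=1.8000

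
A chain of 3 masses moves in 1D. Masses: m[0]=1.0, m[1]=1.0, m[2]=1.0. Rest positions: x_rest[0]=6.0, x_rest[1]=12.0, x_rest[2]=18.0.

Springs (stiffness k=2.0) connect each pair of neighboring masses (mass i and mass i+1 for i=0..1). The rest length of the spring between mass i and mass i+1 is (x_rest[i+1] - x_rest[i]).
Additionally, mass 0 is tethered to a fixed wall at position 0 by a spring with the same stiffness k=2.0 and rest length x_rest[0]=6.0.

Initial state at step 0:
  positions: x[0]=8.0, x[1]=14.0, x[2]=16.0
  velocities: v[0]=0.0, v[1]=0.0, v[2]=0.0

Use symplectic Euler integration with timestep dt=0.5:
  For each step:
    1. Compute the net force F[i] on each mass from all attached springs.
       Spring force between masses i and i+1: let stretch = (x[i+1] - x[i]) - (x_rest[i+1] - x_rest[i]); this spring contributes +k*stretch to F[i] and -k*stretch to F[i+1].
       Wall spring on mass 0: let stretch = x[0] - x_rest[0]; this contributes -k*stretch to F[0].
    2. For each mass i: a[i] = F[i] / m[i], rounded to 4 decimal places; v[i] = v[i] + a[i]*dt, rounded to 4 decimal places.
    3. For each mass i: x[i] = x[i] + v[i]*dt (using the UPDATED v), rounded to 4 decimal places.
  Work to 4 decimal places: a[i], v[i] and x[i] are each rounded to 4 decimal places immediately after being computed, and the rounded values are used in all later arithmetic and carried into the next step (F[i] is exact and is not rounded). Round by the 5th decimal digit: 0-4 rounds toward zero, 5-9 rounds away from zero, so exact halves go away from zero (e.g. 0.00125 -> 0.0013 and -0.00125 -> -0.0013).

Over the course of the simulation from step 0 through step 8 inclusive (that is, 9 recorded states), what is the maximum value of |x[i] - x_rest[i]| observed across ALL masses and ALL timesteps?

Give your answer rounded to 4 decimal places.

Step 0: x=[8.0000 14.0000 16.0000] v=[0.0000 0.0000 0.0000]
Step 1: x=[7.0000 12.0000 18.0000] v=[-2.0000 -4.0000 4.0000]
Step 2: x=[5.0000 10.5000 20.0000] v=[-4.0000 -3.0000 4.0000]
Step 3: x=[3.2500 11.0000 20.2500] v=[-3.5000 1.0000 0.5000]
Step 4: x=[3.7500 12.2500 18.8750] v=[1.0000 2.5000 -2.7500]
Step 5: x=[6.6250 12.5625 17.1875] v=[5.7500 0.6250 -3.3750]
Step 6: x=[9.1563 12.2188 16.1875] v=[5.0625 -0.6875 -2.0000]
Step 7: x=[8.6407 12.3282 16.2032] v=[-1.0313 0.2187 0.0313]
Step 8: x=[5.6485 12.5313 17.2814] v=[-5.9845 0.4062 2.1563]
Max displacement = 3.1563

Answer: 3.1563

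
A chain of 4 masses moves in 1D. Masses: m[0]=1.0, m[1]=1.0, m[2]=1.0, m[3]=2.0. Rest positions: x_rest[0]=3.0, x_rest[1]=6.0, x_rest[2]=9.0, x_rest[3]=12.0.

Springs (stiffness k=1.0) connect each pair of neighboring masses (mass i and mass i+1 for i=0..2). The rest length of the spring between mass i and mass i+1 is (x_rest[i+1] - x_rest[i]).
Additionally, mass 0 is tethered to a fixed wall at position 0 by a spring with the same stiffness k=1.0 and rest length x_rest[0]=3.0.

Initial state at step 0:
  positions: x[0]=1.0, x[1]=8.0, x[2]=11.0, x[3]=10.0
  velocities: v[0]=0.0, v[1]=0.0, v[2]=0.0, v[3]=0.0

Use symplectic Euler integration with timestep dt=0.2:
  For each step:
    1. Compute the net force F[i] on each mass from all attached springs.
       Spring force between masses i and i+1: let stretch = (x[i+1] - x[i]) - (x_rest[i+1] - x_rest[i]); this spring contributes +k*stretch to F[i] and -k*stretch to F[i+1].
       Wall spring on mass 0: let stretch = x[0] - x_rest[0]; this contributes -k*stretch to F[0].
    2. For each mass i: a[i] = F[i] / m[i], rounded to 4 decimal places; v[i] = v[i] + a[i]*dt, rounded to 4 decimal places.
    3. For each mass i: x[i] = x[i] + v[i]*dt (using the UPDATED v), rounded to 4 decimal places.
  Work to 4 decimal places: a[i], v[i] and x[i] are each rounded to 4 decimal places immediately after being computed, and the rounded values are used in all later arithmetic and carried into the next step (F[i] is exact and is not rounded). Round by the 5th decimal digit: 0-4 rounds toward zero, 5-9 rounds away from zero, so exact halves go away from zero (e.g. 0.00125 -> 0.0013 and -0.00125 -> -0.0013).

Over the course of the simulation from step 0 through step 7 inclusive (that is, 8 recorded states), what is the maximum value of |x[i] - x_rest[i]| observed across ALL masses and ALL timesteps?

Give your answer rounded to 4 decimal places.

Answer: 2.0127

Derivation:
Step 0: x=[1.0000 8.0000 11.0000 10.0000] v=[0.0000 0.0000 0.0000 0.0000]
Step 1: x=[1.2400 7.8400 10.8400 10.0800] v=[1.2000 -0.8000 -0.8000 0.4000]
Step 2: x=[1.6944 7.5360 10.5296 10.2352] v=[2.2720 -1.5200 -1.5520 0.7760]
Step 3: x=[2.3147 7.1181 10.0877 10.4563] v=[3.1014 -2.0896 -2.2096 1.1054]
Step 4: x=[3.0345 6.6268 9.5417 10.7300] v=[3.5991 -2.4564 -2.7298 1.3685]
Step 5: x=[3.7766 6.1084 8.9267 11.0399] v=[3.7107 -2.5919 -3.0751 1.5497]
Step 6: x=[4.4609 5.6095 8.2835 11.3676] v=[3.4217 -2.4946 -3.2161 1.6384]
Step 7: x=[5.0127 5.1716 7.6567 11.6936] v=[2.7592 -2.1895 -3.1341 1.6300]
Max displacement = 2.0127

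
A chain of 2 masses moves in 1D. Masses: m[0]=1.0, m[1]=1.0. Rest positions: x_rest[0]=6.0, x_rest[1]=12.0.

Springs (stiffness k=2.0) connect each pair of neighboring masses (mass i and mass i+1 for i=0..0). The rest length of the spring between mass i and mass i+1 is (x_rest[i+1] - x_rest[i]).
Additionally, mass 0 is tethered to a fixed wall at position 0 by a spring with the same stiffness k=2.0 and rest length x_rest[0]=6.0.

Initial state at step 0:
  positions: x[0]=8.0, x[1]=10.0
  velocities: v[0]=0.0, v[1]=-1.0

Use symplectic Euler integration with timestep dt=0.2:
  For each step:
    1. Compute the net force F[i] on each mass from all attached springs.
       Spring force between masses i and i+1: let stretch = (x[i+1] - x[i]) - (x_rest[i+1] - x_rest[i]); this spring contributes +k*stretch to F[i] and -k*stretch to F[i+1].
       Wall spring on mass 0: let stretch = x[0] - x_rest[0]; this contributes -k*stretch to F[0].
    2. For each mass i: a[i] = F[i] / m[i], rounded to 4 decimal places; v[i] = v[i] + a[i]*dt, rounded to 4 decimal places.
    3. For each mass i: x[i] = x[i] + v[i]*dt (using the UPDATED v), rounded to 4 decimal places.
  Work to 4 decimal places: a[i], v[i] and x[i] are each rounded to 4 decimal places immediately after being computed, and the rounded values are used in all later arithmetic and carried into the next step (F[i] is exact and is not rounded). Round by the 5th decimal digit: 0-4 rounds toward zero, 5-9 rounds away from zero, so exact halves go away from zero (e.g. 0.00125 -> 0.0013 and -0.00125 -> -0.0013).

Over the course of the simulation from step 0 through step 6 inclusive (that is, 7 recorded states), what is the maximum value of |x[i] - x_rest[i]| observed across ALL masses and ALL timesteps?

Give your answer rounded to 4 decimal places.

Step 0: x=[8.0000 10.0000] v=[0.0000 -1.0000]
Step 1: x=[7.5200 10.1200] v=[-2.4000 0.6000]
Step 2: x=[6.6464 10.5120] v=[-4.3680 1.9600]
Step 3: x=[5.5503 11.0748] v=[-5.4803 2.8138]
Step 4: x=[4.4522 11.6756] v=[-5.4906 3.0040]
Step 5: x=[3.5758 12.1785] v=[-4.3821 2.5146]
Step 6: x=[3.1015 12.4732] v=[-2.3713 1.4735]
Max displacement = 2.8985

Answer: 2.8985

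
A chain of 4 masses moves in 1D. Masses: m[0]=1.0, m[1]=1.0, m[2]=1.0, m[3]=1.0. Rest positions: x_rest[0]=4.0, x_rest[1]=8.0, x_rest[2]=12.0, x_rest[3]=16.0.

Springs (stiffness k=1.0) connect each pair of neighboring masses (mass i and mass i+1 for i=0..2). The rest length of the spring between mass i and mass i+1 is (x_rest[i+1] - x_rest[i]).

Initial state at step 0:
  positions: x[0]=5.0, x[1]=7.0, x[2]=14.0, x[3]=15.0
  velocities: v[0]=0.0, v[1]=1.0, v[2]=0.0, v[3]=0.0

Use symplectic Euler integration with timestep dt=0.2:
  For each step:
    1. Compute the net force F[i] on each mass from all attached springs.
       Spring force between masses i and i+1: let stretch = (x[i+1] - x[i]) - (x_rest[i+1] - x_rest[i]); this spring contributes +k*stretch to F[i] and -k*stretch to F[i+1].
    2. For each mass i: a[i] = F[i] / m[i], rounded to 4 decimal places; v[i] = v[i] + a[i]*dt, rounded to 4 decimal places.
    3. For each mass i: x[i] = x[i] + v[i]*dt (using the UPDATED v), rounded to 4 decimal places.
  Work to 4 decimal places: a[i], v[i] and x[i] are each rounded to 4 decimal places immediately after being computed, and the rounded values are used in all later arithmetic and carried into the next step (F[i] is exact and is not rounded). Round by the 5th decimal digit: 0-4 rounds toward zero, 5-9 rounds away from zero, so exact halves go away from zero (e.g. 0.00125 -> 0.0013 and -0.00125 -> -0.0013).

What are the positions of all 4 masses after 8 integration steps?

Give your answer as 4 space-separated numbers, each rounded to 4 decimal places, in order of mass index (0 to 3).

Step 0: x=[5.0000 7.0000 14.0000 15.0000] v=[0.0000 1.0000 0.0000 0.0000]
Step 1: x=[4.9200 7.4000 13.7600 15.1200] v=[-0.4000 2.0000 -1.2000 0.6000]
Step 2: x=[4.7792 7.9552 13.3200 15.3456] v=[-0.7040 2.7760 -2.2000 1.1280]
Step 3: x=[4.6054 8.5980 12.7464 15.6502] v=[-0.8688 3.2138 -2.8678 1.5229]
Step 4: x=[4.4313 9.2470 12.1231 15.9986] v=[-0.8703 3.2450 -3.1167 1.7421]
Step 5: x=[4.2899 9.8184 11.5397 16.3520] v=[-0.7072 2.8571 -2.9168 1.7670]
Step 6: x=[4.2096 10.2375 11.0800 16.6729] v=[-0.4015 2.0957 -2.2986 1.6045]
Step 7: x=[4.2104 10.4492 10.8103 16.9301] v=[0.0041 1.0586 -1.3485 1.2859]
Step 8: x=[4.3008 10.4258 10.7709 17.1025] v=[0.4519 -0.1169 -0.1968 0.8619]

Answer: 4.3008 10.4258 10.7709 17.1025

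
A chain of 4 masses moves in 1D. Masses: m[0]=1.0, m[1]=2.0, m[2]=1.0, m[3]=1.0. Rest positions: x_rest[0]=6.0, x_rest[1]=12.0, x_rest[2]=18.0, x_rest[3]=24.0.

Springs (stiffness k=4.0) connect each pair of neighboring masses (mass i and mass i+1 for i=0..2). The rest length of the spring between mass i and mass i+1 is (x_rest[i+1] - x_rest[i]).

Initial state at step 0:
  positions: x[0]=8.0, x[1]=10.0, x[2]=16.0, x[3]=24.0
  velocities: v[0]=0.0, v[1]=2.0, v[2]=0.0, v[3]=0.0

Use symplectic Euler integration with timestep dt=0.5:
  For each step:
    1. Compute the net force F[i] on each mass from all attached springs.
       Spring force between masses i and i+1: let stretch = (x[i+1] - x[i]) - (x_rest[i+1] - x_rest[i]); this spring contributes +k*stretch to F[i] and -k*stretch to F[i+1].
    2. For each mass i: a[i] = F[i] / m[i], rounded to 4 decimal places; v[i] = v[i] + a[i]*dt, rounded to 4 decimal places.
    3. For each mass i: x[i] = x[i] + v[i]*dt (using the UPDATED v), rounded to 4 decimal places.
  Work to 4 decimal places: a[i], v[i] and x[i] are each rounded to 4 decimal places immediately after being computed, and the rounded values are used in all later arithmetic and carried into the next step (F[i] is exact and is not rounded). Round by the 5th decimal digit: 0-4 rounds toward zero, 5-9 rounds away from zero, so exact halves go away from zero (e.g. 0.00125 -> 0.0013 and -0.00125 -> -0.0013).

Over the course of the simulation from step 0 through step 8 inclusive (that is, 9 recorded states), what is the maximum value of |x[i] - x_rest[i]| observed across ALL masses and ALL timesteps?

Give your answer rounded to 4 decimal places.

Answer: 5.2500

Derivation:
Step 0: x=[8.0000 10.0000 16.0000 24.0000] v=[0.0000 2.0000 0.0000 0.0000]
Step 1: x=[4.0000 13.0000 18.0000 22.0000] v=[-8.0000 6.0000 4.0000 -4.0000]
Step 2: x=[3.0000 14.0000 19.0000 22.0000] v=[-2.0000 2.0000 2.0000 0.0000]
Step 3: x=[7.0000 12.0000 18.0000 25.0000] v=[8.0000 -4.0000 -2.0000 6.0000]
Step 4: x=[10.0000 10.5000 18.0000 27.0000] v=[6.0000 -3.0000 0.0000 4.0000]
Step 5: x=[7.5000 12.5000 19.5000 26.0000] v=[-5.0000 4.0000 3.0000 -2.0000]
Step 6: x=[4.0000 15.5000 20.5000 24.5000] v=[-7.0000 6.0000 2.0000 -3.0000]
Step 7: x=[6.0000 15.2500 20.5000 25.0000] v=[4.0000 -0.5000 0.0000 1.0000]
Step 8: x=[11.2500 13.0000 19.7500 27.0000] v=[10.5000 -4.5000 -1.5000 4.0000]
Max displacement = 5.2500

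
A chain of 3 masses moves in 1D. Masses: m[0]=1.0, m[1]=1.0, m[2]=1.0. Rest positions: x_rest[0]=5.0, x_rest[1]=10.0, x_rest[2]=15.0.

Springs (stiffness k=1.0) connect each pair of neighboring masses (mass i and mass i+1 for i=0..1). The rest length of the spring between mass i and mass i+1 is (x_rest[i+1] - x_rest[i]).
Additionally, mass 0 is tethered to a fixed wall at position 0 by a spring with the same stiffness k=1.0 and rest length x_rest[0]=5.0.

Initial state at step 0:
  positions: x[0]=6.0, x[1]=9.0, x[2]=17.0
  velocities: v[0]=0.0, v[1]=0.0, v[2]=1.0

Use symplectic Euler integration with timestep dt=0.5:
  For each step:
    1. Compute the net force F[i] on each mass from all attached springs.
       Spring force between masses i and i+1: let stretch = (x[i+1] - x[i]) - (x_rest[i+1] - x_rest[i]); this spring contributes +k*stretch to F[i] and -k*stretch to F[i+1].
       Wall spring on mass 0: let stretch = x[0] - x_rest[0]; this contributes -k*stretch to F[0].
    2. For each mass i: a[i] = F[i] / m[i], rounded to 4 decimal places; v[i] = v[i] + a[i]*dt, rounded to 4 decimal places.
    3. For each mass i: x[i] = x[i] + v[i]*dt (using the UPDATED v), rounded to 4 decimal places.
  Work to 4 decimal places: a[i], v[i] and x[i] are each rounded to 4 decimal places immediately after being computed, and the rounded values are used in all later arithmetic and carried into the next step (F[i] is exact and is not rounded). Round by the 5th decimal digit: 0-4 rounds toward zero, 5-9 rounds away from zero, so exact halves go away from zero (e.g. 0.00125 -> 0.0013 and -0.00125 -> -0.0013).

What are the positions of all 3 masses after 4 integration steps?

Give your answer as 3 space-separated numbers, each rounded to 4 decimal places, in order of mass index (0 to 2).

Answer: 5.3008 12.1954 15.7540

Derivation:
Step 0: x=[6.0000 9.0000 17.0000] v=[0.0000 0.0000 1.0000]
Step 1: x=[5.2500 10.2500 16.7500] v=[-1.5000 2.5000 -0.5000]
Step 2: x=[4.4375 11.8750 16.1250] v=[-1.6250 3.2500 -1.2500]
Step 3: x=[4.3750 12.7032 15.6875] v=[-0.1250 1.6563 -0.8750]
Step 4: x=[5.3008 12.1954 15.7540] v=[1.8516 -1.0157 0.1329]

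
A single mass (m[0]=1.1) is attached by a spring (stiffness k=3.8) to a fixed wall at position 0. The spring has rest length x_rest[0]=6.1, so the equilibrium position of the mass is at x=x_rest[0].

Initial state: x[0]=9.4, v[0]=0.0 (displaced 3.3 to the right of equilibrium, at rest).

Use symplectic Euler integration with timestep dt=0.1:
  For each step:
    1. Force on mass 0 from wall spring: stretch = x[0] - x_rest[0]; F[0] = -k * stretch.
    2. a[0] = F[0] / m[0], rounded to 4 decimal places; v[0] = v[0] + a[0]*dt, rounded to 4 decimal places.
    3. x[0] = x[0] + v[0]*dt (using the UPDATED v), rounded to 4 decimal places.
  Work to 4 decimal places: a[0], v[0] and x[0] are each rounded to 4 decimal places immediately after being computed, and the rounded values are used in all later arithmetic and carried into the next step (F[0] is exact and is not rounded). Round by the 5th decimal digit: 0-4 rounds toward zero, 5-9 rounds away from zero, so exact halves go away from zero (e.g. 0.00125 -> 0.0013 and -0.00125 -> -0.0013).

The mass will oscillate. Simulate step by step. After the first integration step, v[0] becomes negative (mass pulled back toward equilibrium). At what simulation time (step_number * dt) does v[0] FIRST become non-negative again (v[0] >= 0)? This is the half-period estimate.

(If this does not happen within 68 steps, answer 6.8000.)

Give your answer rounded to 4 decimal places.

Answer: 1.7000

Derivation:
Step 0: x=[9.4000] v=[0.0000]
Step 1: x=[9.2860] v=[-1.1400]
Step 2: x=[9.0619] v=[-2.2406]
Step 3: x=[8.7355] v=[-3.2638]
Step 4: x=[8.3181] v=[-4.1743]
Step 5: x=[7.8240] v=[-4.9406]
Step 6: x=[7.2704] v=[-5.5362]
Step 7: x=[6.6764] v=[-5.9405]
Step 8: x=[6.0624] v=[-6.1396]
Step 9: x=[5.4497] v=[-6.1266]
Step 10: x=[4.8595] v=[-5.9020]
Step 11: x=[4.3122] v=[-5.4735]
Step 12: x=[3.8266] v=[-4.8559]
Step 13: x=[3.4196] v=[-4.0705]
Step 14: x=[3.1052] v=[-3.1445]
Step 15: x=[2.8942] v=[-2.1099]
Step 16: x=[2.7940] v=[-1.0024]
Step 17: x=[2.8080] v=[0.1397]
First v>=0 after going negative at step 17, time=1.7000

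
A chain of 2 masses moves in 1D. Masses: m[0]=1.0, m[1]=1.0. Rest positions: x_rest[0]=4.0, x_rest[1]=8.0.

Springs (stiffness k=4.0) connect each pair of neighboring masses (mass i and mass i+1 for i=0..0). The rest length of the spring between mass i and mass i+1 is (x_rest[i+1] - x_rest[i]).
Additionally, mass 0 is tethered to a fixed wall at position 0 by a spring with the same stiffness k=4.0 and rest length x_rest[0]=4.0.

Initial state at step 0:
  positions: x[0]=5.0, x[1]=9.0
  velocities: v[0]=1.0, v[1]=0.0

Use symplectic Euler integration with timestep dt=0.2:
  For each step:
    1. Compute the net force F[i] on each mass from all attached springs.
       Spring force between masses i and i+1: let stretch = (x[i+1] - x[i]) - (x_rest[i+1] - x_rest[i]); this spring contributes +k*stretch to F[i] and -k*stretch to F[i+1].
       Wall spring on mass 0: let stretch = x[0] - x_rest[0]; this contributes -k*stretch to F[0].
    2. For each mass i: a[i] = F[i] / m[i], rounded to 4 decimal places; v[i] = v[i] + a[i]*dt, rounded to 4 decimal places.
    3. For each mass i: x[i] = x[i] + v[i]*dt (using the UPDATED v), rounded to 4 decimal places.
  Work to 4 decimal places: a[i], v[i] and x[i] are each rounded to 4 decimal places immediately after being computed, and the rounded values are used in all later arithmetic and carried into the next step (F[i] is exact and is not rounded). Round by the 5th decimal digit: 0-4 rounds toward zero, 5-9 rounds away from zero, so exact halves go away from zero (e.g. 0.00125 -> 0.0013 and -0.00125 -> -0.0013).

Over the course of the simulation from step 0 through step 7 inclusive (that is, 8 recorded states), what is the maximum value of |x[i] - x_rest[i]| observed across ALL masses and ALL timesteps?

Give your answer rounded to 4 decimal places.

Answer: 1.0400

Derivation:
Step 0: x=[5.0000 9.0000] v=[1.0000 0.0000]
Step 1: x=[5.0400 9.0000] v=[0.2000 0.0000]
Step 2: x=[4.9072 9.0064] v=[-0.6640 0.0320]
Step 3: x=[4.6451 8.9969] v=[-1.3104 -0.0474]
Step 4: x=[4.3361 8.9311] v=[-1.5450 -0.3288]
Step 5: x=[4.0685 8.7701] v=[-1.3379 -0.8048]
Step 6: x=[3.9022 8.4969] v=[-0.8314 -1.3661]
Step 7: x=[3.8467 8.1285] v=[-0.2774 -1.8419]
Max displacement = 1.0400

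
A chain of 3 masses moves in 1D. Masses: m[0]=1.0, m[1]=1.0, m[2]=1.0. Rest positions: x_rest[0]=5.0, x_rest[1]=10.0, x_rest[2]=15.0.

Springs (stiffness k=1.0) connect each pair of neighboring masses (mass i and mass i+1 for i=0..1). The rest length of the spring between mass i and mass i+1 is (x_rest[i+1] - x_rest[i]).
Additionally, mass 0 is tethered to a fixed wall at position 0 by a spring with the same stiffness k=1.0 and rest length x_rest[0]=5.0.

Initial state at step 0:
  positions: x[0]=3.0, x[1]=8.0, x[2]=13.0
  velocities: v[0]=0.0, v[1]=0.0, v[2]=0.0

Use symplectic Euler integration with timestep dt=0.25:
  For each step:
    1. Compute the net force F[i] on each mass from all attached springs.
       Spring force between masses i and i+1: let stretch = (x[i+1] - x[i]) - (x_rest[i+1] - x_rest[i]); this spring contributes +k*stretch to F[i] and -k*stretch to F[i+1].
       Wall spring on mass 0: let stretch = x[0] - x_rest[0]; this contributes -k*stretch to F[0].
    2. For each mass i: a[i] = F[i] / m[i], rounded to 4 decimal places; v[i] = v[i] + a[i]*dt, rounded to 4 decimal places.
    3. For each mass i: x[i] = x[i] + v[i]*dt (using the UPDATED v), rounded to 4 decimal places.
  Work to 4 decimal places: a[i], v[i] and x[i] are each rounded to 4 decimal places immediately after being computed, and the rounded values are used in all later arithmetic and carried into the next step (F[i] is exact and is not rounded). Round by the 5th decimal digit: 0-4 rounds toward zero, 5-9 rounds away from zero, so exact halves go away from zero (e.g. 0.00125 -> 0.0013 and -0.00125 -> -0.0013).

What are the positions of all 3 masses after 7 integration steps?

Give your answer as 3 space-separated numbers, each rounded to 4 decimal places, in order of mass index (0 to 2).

Answer: 4.9787 8.6392 13.0799

Derivation:
Step 0: x=[3.0000 8.0000 13.0000] v=[0.0000 0.0000 0.0000]
Step 1: x=[3.1250 8.0000 13.0000] v=[0.5000 0.0000 0.0000]
Step 2: x=[3.3594 8.0078 13.0000] v=[0.9375 0.0313 0.0000]
Step 3: x=[3.6744 8.0371 13.0005] v=[1.2598 0.1173 0.0020]
Step 4: x=[4.0324 8.1040 13.0033] v=[1.4319 0.2675 0.0112]
Step 5: x=[4.3928 8.2226 13.0124] v=[1.4417 0.4744 0.0364]
Step 6: x=[4.7181 8.4012 13.0347] v=[1.3010 0.7144 0.0890]
Step 7: x=[4.9787 8.6392 13.0799] v=[1.0423 0.9520 0.1806]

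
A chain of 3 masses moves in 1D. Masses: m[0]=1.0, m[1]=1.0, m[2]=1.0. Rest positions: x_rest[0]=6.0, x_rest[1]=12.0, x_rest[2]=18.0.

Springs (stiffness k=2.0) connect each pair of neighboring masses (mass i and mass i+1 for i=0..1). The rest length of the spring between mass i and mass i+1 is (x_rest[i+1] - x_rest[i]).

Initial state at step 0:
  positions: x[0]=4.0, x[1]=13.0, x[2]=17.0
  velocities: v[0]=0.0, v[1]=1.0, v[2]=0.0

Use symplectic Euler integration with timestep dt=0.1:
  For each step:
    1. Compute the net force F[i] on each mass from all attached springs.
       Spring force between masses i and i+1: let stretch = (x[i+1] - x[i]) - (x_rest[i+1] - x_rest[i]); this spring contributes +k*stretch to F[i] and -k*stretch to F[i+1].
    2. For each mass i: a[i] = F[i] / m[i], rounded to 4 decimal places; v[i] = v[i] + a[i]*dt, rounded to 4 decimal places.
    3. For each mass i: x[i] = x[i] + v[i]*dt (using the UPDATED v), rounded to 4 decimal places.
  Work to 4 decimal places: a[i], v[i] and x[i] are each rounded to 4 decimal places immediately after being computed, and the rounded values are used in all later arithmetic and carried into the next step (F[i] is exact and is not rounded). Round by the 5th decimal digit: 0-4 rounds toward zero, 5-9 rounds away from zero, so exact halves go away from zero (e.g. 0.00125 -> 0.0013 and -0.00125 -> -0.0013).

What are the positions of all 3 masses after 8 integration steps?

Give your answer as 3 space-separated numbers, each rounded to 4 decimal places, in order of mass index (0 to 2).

Step 0: x=[4.0000 13.0000 17.0000] v=[0.0000 1.0000 0.0000]
Step 1: x=[4.0600 13.0000 17.0400] v=[0.6000 0.0000 0.4000]
Step 2: x=[4.1788 12.9020 17.1192] v=[1.1880 -0.9800 0.7920]
Step 3: x=[4.3521 12.7139 17.2341] v=[1.7326 -1.8812 1.1486]
Step 4: x=[4.5726 12.4490 17.3786] v=[2.2050 -2.6495 1.4446]
Step 5: x=[4.8306 12.1251 17.5445] v=[2.5803 -3.2389 1.6587]
Step 6: x=[5.1145 11.7637 17.7220] v=[2.8392 -3.6139 1.7748]
Step 7: x=[5.4114 11.3885 17.9003] v=[2.9690 -3.7521 1.7831]
Step 8: x=[5.7078 11.0240 18.0684] v=[2.9644 -3.6452 1.6807]

Answer: 5.7078 11.0240 18.0684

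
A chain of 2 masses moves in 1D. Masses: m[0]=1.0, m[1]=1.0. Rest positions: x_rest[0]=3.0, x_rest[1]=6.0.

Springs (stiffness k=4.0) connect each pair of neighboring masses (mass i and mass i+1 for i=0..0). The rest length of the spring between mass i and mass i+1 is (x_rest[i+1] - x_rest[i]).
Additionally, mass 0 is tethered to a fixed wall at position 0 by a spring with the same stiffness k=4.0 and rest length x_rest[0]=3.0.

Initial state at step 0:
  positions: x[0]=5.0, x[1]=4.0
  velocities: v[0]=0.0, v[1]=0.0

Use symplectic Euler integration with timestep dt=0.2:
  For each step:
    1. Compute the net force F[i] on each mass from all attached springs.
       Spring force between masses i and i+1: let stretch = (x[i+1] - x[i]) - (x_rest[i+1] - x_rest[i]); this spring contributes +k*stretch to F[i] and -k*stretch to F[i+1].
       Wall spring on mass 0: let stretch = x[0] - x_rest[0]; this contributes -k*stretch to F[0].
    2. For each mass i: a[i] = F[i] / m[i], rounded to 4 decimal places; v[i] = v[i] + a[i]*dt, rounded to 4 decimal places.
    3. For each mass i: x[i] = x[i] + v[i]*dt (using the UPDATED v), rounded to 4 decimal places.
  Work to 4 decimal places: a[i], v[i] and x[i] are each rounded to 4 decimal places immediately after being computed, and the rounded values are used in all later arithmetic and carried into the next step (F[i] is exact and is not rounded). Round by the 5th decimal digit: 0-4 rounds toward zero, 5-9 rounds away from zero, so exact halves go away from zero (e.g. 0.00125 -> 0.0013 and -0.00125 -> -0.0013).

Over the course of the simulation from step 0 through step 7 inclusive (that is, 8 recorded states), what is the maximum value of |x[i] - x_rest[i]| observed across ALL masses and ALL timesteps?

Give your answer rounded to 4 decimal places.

Step 0: x=[5.0000 4.0000] v=[0.0000 0.0000]
Step 1: x=[4.0400 4.6400] v=[-4.8000 3.2000]
Step 2: x=[2.5296 5.6640] v=[-7.5520 5.1200]
Step 3: x=[1.1160 6.6665] v=[-7.0682 5.0125]
Step 4: x=[0.4119 7.2609] v=[-3.5206 2.9721]
Step 5: x=[0.7377 7.2395] v=[1.6291 -0.1071]
Step 6: x=[1.9858 6.6578] v=[6.2404 -2.9085]
Step 7: x=[3.6637 5.8086] v=[8.3894 -4.2461]
Max displacement = 2.5881

Answer: 2.5881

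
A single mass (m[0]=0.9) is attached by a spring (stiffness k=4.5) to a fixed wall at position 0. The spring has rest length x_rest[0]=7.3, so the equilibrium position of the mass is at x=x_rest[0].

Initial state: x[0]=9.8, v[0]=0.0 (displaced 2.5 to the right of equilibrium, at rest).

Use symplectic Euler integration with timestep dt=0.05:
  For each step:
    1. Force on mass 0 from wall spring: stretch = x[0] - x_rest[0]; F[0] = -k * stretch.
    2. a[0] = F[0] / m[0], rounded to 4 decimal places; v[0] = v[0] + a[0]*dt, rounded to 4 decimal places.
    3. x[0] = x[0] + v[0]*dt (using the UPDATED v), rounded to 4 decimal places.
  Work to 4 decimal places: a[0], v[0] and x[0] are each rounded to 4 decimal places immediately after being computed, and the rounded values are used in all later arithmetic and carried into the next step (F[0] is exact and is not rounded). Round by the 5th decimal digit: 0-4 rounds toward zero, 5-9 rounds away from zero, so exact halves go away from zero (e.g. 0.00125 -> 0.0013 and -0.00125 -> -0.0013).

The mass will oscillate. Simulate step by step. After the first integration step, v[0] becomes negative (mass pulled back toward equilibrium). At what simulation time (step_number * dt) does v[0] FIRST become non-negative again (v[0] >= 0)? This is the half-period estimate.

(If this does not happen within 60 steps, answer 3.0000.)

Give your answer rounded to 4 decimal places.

Answer: 1.4500

Derivation:
Step 0: x=[9.8000] v=[0.0000]
Step 1: x=[9.7688] v=[-0.6250]
Step 2: x=[9.7067] v=[-1.2422]
Step 3: x=[9.6145] v=[-1.8439]
Step 4: x=[9.4934] v=[-2.4225]
Step 5: x=[9.3449] v=[-2.9709]
Step 6: x=[9.1708] v=[-3.4821]
Step 7: x=[8.9733] v=[-3.9498]
Step 8: x=[8.7549] v=[-4.3681]
Step 9: x=[8.5183] v=[-4.7318]
Step 10: x=[8.2665] v=[-5.0364]
Step 11: x=[8.0026] v=[-5.2780]
Step 12: x=[7.7299] v=[-5.4537]
Step 13: x=[7.4518] v=[-5.5612]
Step 14: x=[7.1718] v=[-5.5992]
Step 15: x=[6.8934] v=[-5.5672]
Step 16: x=[6.6201] v=[-5.4656]
Step 17: x=[6.3553] v=[-5.2956]
Step 18: x=[6.1023] v=[-5.0594]
Step 19: x=[5.8643] v=[-4.7600]
Step 20: x=[5.6442] v=[-4.4011]
Step 21: x=[5.4448] v=[-3.9872]
Step 22: x=[5.2686] v=[-3.5234]
Step 23: x=[5.1178] v=[-3.0156]
Step 24: x=[4.9943] v=[-2.4701]
Step 25: x=[4.8996] v=[-1.8937]
Step 26: x=[4.8349] v=[-1.2936]
Step 27: x=[4.8010] v=[-0.6773]
Step 28: x=[4.7984] v=[-0.0526]
Step 29: x=[4.8270] v=[0.5728]
First v>=0 after going negative at step 29, time=1.4500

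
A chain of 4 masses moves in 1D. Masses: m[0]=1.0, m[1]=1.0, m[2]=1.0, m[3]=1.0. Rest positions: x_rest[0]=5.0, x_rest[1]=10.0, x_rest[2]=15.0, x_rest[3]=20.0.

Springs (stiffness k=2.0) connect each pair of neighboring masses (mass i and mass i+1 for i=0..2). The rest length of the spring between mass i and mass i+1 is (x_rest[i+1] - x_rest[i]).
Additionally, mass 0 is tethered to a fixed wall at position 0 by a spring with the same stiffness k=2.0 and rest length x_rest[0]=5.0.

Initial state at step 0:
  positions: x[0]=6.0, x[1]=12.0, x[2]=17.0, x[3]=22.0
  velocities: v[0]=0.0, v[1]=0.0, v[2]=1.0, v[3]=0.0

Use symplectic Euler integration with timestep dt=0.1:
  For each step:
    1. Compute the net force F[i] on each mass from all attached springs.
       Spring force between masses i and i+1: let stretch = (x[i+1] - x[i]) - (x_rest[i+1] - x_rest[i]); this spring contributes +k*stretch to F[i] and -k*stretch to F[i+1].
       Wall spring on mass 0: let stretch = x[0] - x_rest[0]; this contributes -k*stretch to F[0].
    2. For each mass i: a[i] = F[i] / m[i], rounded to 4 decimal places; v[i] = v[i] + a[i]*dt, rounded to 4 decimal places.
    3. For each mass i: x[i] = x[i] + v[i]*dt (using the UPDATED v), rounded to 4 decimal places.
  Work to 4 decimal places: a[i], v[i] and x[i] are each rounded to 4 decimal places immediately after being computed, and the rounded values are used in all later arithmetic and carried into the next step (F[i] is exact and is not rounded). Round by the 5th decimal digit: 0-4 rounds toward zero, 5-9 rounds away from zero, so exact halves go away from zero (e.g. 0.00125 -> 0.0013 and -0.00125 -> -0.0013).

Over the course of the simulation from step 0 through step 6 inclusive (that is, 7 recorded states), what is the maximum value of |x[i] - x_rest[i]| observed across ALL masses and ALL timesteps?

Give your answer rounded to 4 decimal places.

Step 0: x=[6.0000 12.0000 17.0000 22.0000] v=[0.0000 0.0000 1.0000 0.0000]
Step 1: x=[6.0000 11.9800 17.1000 22.0000] v=[0.0000 -0.2000 1.0000 0.0000]
Step 2: x=[5.9996 11.9428 17.1956 22.0020] v=[-0.0040 -0.3720 0.9560 0.0200]
Step 3: x=[5.9981 11.8918 17.2823 22.0079] v=[-0.0153 -0.5101 0.8667 0.0587]
Step 4: x=[5.9945 11.8307 17.3557 22.0193] v=[-0.0362 -0.6107 0.7337 0.1136]
Step 5: x=[5.9877 11.7634 17.4118 22.0374] v=[-0.0679 -0.6729 0.5614 0.1809]
Step 6: x=[5.9767 11.6936 17.4475 22.0630] v=[-0.1103 -0.6984 0.3568 0.2558]
Max displacement = 2.4475

Answer: 2.4475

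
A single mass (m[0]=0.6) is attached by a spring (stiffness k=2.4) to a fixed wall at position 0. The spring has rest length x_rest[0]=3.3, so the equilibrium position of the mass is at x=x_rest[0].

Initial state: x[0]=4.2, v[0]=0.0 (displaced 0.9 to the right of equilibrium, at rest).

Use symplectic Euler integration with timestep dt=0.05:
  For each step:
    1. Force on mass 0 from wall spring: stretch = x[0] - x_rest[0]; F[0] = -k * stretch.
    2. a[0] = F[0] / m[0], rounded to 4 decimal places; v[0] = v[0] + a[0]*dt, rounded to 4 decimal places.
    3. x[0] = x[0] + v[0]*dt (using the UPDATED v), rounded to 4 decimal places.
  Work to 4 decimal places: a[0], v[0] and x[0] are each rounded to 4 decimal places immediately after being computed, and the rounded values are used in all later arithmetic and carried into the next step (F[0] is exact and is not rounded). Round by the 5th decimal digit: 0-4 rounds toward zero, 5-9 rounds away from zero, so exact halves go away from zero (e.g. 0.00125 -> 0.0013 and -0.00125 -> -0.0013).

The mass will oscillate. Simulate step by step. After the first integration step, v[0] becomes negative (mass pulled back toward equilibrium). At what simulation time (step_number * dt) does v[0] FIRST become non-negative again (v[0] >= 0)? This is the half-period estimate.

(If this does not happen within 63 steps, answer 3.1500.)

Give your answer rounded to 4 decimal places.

Step 0: x=[4.2000] v=[0.0000]
Step 1: x=[4.1910] v=[-0.1800]
Step 2: x=[4.1731] v=[-0.3582]
Step 3: x=[4.1465] v=[-0.5328]
Step 4: x=[4.1114] v=[-0.7021]
Step 5: x=[4.0682] v=[-0.8644]
Step 6: x=[4.0173] v=[-1.0180]
Step 7: x=[3.9592] v=[-1.1615]
Step 8: x=[3.8945] v=[-1.2933]
Step 9: x=[3.8239] v=[-1.4122]
Step 10: x=[3.7481] v=[-1.5170]
Step 11: x=[3.6678] v=[-1.6066]
Step 12: x=[3.5838] v=[-1.6802]
Step 13: x=[3.4970] v=[-1.7370]
Step 14: x=[3.4082] v=[-1.7764]
Step 15: x=[3.3183] v=[-1.7980]
Step 16: x=[3.2282] v=[-1.8017]
Step 17: x=[3.1388] v=[-1.7873]
Step 18: x=[3.0510] v=[-1.7551]
Step 19: x=[2.9657] v=[-1.7053]
Step 20: x=[2.8838] v=[-1.6384]
Step 21: x=[2.8060] v=[-1.5552]
Step 22: x=[2.7332] v=[-1.4564]
Step 23: x=[2.6661] v=[-1.3430]
Step 24: x=[2.6053] v=[-1.2162]
Step 25: x=[2.5514] v=[-1.0773]
Step 26: x=[2.5050] v=[-0.9276]
Step 27: x=[2.4666] v=[-0.7686]
Step 28: x=[2.4365] v=[-0.6019]
Step 29: x=[2.4150] v=[-0.4292]
Step 30: x=[2.4024] v=[-0.2522]
Step 31: x=[2.3988] v=[-0.0727]
Step 32: x=[2.4042] v=[0.1075]
First v>=0 after going negative at step 32, time=1.6000

Answer: 1.6000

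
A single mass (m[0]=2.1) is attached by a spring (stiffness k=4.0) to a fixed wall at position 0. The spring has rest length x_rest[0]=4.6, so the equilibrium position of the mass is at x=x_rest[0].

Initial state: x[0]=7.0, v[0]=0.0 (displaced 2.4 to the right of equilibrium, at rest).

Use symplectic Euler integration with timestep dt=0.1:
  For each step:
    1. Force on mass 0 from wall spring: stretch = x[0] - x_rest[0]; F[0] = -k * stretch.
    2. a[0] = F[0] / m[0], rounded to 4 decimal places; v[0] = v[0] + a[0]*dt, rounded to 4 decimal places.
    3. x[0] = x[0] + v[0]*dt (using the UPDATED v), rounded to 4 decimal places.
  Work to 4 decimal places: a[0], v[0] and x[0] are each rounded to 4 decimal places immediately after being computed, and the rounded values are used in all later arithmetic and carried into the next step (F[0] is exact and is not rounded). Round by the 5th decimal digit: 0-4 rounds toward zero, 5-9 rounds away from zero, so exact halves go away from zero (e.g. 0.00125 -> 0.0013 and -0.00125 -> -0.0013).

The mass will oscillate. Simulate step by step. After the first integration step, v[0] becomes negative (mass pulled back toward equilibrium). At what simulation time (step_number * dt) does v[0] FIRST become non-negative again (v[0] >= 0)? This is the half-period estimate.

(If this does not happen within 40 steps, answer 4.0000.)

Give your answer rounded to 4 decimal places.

Step 0: x=[7.0000] v=[0.0000]
Step 1: x=[6.9543] v=[-0.4571]
Step 2: x=[6.8638] v=[-0.9055]
Step 3: x=[6.7301] v=[-1.3367]
Step 4: x=[6.5559] v=[-1.7424]
Step 5: x=[6.3444] v=[-2.1150]
Step 6: x=[6.0997] v=[-2.4473]
Step 7: x=[5.8264] v=[-2.7330]
Step 8: x=[5.5297] v=[-2.9666]
Step 9: x=[5.2153] v=[-3.1437]
Step 10: x=[4.8892] v=[-3.2609]
Step 11: x=[4.5576] v=[-3.3160]
Step 12: x=[4.2268] v=[-3.3079]
Step 13: x=[3.9031] v=[-3.2368]
Step 14: x=[3.5927] v=[-3.1041]
Step 15: x=[3.3015] v=[-2.9122]
Step 16: x=[3.0350] v=[-2.6649]
Step 17: x=[2.7983] v=[-2.3668]
Step 18: x=[2.5959] v=[-2.0236]
Step 19: x=[2.4317] v=[-1.6419]
Step 20: x=[2.3088] v=[-1.2289]
Step 21: x=[2.2296] v=[-0.7925]
Step 22: x=[2.1955] v=[-0.3410]
Step 23: x=[2.2072] v=[0.1170]
First v>=0 after going negative at step 23, time=2.3000

Answer: 2.3000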